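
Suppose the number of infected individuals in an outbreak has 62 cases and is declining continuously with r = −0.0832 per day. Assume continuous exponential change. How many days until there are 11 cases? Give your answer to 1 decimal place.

11 = 62 · e^(-0.0832·t)
t = ln(11/62) / -0.0832 = ln(0.17742) / -0.0832 = -1.72924 / -0.0832

t ≈ 20.8 days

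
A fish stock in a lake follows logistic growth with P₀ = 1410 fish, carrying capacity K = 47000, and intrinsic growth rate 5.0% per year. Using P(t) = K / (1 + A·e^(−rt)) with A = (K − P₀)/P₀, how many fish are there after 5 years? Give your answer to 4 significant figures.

≈ 1,795 fish

A = (47000 − 1410)/1410 = 32.33333
P(5) = 47000 / (1 + 32.33333·e^(−0.05·5)) = 47000 / (1 + 32.33333·0.778801)
= 47000 / 26.18123 ≈ 1795.18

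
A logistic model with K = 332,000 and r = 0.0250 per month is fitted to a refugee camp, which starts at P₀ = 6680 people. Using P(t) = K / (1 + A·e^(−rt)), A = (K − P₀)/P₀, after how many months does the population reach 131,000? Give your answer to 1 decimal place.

A = (332000 − 6680)/6680 = 48.7006
131000 = 332000/(1 + 48.7006·e^(−0.025t)) → 1 + 48.7006·e^(−0.025t) = 2.53435
e^(−0.025t) = 0.031506 → t = ln(31.74019)/0.025 = 3.45758/0.025

t ≈ 138.3 months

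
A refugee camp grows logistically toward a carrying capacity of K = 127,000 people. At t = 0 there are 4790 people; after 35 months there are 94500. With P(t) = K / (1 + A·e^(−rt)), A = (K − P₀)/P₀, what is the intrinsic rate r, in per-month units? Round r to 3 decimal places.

A = (127000 − 4790)/4790 = 25.51357
94500 = 127000/(1 + 25.51357·e^(−r·35)) → e^(−35r) = (1.34392 − 1)/25.51357 = 0.01348
r = −ln(0.01348)/35 = 4.30657/35

r ≈ 0.123 per month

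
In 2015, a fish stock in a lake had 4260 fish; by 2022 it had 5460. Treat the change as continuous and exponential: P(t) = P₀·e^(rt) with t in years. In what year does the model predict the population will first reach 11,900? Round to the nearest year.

year 2044

r = ln(5460/4260) / 7 = 0.24818/7 ≈ 0.035454 per year
t = ln(11900/4260) / r = 1.02727/0.035454 ≈ 28.97 years after 2015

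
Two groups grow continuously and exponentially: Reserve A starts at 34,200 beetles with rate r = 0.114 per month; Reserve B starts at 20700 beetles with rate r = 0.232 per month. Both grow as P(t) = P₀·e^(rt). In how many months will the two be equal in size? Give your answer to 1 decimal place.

34200·e^(0.114t) = 20700·e^(0.232t)
34200/20700 = e^((0.232 − 0.114)t) → ln(1.65217) = 0.118·t
t = 0.50209 / 0.118

t ≈ 4.3 months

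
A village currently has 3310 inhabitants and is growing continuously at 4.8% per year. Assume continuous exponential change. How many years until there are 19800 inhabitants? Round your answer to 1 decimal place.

t ≈ 37.3 years

19800 = 3310 · e^(0.048·t)
t = ln(19800/3310) / 0.048 = ln(5.98187) / 0.048 = 1.78873 / 0.048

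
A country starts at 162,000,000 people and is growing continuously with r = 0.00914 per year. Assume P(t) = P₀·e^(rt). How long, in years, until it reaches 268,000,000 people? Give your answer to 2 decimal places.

t ≈ 55.08 years

268000000 = 162000000 · e^(0.00914·t)
t = ln(268000000/162000000) / 0.00914 = ln(1.65432) / 0.00914 = 0.50339 / 0.00914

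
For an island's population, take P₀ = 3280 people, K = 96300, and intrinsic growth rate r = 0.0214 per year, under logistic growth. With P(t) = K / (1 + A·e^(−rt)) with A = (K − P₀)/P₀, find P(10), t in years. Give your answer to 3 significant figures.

A = (96300 − 3280)/3280 = 28.35976
P(10) = 96300 / (1 + 28.35976·e^(−0.0214·10)) = 96300 / (1 + 28.35976·0.807348)
= 96300 / 23.8962 ≈ 4029.93

≈ 4,030 people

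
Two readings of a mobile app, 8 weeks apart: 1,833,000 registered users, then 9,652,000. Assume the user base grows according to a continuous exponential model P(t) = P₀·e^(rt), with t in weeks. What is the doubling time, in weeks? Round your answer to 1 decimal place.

r = ln(9652000/1833000) / 8 = ln(5.26568) / 8 ≈ 0.207651 per week
doubling time = ln 2 / |r| = 0.69315 / 0.207651

doubling time ≈ 3.3 weeks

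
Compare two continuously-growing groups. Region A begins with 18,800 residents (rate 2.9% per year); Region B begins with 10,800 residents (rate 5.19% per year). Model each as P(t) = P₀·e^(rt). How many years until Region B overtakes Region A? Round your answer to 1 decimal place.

18800·e^(0.029t) = 10800·e^(0.0519t)
18800/10800 = e^((0.0519 − 0.029)t) → ln(1.74074) = 0.0229·t
t = 0.55431 / 0.0229

t ≈ 24.2 years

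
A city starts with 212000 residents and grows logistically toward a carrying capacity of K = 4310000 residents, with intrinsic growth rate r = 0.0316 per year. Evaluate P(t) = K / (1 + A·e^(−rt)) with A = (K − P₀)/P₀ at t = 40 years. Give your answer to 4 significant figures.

A = (4310000 − 212000)/212000 = 19.33019
P(40) = 4310000 / (1 + 19.33019·e^(−0.0316·40)) = 4310000 / (1 + 19.33019·0.282522)
= 4310000 / 6.4612 ≈ 667059.03

≈ 667,100 residents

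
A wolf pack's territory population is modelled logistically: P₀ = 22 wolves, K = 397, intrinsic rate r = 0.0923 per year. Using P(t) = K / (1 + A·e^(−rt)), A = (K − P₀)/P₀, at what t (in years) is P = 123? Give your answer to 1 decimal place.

A = (397 − 22)/22 = 17.04545
123 = 397/(1 + 17.04545·e^(−0.0923t)) → 1 + 17.04545·e^(−0.0923t) = 3.22764
e^(−0.0923t) = 0.130688 → t = ln(7.65179)/0.0923 = 2.03494/0.0923

t ≈ 22.0 years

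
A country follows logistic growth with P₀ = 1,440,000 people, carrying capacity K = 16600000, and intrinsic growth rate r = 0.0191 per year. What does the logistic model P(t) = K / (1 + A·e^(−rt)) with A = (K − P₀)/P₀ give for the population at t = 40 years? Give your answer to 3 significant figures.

≈ 2,810,000 people

A = (16600000 − 1440000)/1440000 = 10.52778
P(40) = 16600000 / (1 + 10.52778·e^(−0.0191·40)) = 16600000 / (1 + 10.52778·0.465799)
= 16600000 / 5.90383 ≈ 2811732.36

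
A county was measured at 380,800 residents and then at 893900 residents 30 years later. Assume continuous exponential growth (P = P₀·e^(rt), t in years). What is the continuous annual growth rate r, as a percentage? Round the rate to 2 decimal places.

r ≈ 2.84% per year

893900 = 380800 · e^(r·30)
e^(30r) = 893900/380800 = 2.34743
r = ln(2.34743) / 30 = 0.85332 / 30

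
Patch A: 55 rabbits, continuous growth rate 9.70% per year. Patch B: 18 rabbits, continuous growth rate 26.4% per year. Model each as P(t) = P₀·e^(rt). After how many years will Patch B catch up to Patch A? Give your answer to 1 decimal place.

55·e^(0.097t) = 18·e^(0.264t)
55/18 = e^((0.264 − 0.097)t) → ln(3.05556) = 0.167·t
t = 1.11696 / 0.167

t ≈ 6.7 years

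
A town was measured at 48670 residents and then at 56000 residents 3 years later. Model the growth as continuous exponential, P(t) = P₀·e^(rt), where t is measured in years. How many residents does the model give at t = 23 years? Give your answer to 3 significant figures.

r = ln(56000/48670) / 3 ≈ 0.046763 per year
P(23) = 48670 · e^(0.046763·23) = 48670 · 2.9316 ≈ 142680.92

≈ 143,000 residents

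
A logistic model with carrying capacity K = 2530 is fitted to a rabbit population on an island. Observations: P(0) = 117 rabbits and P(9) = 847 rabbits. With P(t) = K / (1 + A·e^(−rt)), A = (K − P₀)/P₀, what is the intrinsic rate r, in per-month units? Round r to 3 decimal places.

r ≈ 0.260 per month

A = (2530 − 117)/117 = 20.62393
847 = 2530/(1 + 20.62393·e^(−r·9)) → e^(−9r) = (2.98701 − 1)/20.62393 = 0.096345
r = −ln(0.096345)/9 = 2.33982/9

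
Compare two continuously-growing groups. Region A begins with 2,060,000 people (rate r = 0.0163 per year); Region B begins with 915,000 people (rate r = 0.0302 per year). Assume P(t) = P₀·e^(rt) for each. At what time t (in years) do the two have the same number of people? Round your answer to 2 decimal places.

t ≈ 58.38 years

2060000·e^(0.0163t) = 915000·e^(0.0302t)
2060000/915000 = e^((0.0302 − 0.0163)t) → ln(2.25137) = 0.0139·t
t = 0.81154 / 0.0139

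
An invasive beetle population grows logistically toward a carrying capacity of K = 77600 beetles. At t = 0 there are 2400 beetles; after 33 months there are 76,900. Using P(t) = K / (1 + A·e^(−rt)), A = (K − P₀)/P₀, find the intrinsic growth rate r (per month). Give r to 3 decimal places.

A = (77600 − 2400)/2400 = 31.33333
76900 = 77600/(1 + 31.33333·e^(−r·33)) → e^(−33r) = (1.0091 − 1)/31.33333 = 0.000291
r = −ln(0.000291)/33 = 8.14386/33

r ≈ 0.247 per month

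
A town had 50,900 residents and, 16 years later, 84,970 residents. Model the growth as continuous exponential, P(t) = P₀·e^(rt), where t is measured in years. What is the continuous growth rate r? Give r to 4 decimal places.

r ≈ 0.0320 per year

84970 = 50900 · e^(r·16)
e^(16r) = 84970/50900 = 1.66935
r = ln(1.66935) / 16 = 0.51244 / 16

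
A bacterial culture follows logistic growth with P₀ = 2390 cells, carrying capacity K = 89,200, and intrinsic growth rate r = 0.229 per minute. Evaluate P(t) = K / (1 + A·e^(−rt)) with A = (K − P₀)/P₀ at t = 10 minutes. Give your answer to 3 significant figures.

≈ 19,100 cells

A = (89200 − 2390)/2390 = 36.32218
P(10) = 89200 / (1 + 36.32218·e^(−0.229·10)) = 89200 / (1 + 36.32218·0.101266)
= 89200 / 4.67822 ≈ 19067.09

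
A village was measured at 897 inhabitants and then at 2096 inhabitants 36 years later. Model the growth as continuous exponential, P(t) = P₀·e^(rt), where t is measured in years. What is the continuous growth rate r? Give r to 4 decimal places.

2096 = 897 · e^(r·36)
e^(36r) = 2096/897 = 2.33668
r = ln(2.33668) / 36 = 0.84873 / 36

r ≈ 0.0236 per year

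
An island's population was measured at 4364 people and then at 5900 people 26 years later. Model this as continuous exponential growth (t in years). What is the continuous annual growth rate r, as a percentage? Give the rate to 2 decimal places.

5900 = 4364 · e^(r·26)
e^(26r) = 5900/4364 = 1.35197
r = ln(1.35197) / 26 = 0.30156 / 26

r ≈ 1.16% per year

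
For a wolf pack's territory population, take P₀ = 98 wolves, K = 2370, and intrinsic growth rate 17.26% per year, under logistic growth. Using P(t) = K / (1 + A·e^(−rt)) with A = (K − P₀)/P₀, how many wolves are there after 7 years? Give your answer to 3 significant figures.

≈ 299 wolves

A = (2370 − 98)/98 = 23.18367
P(7) = 2370 / (1 + 23.18367·e^(−0.1726·7)) = 2370 / (1 + 23.18367·0.298735)
= 2370 / 7.92576 ≈ 299.02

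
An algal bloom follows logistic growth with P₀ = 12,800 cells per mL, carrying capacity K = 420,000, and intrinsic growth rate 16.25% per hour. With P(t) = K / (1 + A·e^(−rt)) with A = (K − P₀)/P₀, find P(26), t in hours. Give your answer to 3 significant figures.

≈ 287,000 cells per mL

A = (420000 − 12800)/12800 = 31.8125
P(26) = 420000 / (1 + 31.8125·e^(−0.1625·26)) = 420000 / (1 + 31.8125·0.014625)
= 420000 / 1.46527 ≈ 286636.89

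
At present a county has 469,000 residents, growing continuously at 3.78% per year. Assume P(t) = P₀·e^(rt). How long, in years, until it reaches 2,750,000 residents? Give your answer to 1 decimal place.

t ≈ 46.8 years

2750000 = 469000 · e^(0.0378·t)
t = ln(2750000/469000) / 0.0378 = ln(5.86354) / 0.0378 = 1.76875 / 0.0378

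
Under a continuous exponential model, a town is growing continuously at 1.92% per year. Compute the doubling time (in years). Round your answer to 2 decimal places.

doubling time ≈ 36.10 years

doubling time = ln(2) / |r| = 0.69315 / 0.0192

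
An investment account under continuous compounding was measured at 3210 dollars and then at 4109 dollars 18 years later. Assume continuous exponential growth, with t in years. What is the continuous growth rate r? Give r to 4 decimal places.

r ≈ 0.0137 per year

4109 = 3210 · e^(r·18)
e^(18r) = 4109/3210 = 1.28006
r = ln(1.28006) / 18 = 0.24691 / 18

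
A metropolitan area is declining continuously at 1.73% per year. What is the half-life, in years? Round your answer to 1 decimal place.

half-life ≈ 40.1 years

half-life = ln(2) / |r| = 0.69315 / 0.0173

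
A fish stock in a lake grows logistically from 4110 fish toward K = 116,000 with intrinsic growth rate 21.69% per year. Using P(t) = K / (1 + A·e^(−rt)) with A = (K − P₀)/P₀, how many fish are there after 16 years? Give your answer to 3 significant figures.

A = (116000 − 4110)/4110 = 27.22384
P(16) = 116000 / (1 + 27.22384·e^(−0.2169·16)) = 116000 / (1 + 27.22384·0.031105)
= 116000 / 1.84679 ≈ 62811.81

≈ 62,800 fish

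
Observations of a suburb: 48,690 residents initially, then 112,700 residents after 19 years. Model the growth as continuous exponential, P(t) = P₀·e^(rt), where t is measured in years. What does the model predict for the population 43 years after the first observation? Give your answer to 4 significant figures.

r = ln(112700/48690) / 19 ≈ 0.044171 per year
P(43) = 48690 · e^(0.044171·43) = 48690 · 6.68167 ≈ 325330.62

≈ 325,300 residents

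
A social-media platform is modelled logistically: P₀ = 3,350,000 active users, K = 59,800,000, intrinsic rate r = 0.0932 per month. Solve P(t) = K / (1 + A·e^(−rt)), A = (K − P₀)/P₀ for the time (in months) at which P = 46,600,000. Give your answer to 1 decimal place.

A = (59800000 − 3350000)/3350000 = 16.85075
46600000 = 59800000/(1 + 16.85075·e^(−0.0932t)) → 1 + 16.85075·e^(−0.0932t) = 1.28326
e^(−0.0932t) = 0.01681 → t = ln(59.48824)/0.0932 = 4.08578/0.0932

t ≈ 43.8 months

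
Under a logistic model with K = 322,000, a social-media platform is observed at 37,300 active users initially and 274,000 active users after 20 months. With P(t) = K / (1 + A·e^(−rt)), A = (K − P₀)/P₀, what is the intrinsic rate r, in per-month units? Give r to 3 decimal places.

r ≈ 0.189 per month

A = (322000 − 37300)/37300 = 7.63271
274000 = 322000/(1 + 7.63271·e^(−r·20)) → e^(−20r) = (1.17518 − 1)/7.63271 = 0.022952
r = −ln(0.022952)/20 = 3.77437/20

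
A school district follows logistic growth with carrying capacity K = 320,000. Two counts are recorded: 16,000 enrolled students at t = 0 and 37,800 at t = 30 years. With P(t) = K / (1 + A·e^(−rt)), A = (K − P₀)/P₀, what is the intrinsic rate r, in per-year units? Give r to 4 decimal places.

r ≈ 0.0311 per year

A = (320000 − 16000)/16000 = 19
37800 = 320000/(1 + 19·e^(−r·30)) → e^(−30r) = (8.46561 − 1)/19 = 0.392927
r = −ln(0.392927)/30 = 0.93413/30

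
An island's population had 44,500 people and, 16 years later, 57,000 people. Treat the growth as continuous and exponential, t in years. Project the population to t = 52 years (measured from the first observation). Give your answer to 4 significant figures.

r = ln(57000/44500) / 16 ≈ 0.015473 per year
P(52) = 44500 · e^(0.015473·52) = 44500 · 2.23575 ≈ 99490.88

≈ 99,490 people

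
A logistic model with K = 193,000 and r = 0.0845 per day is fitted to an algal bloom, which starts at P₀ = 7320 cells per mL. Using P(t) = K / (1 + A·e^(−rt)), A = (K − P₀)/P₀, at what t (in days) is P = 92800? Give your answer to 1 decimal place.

t ≈ 37.4 days

A = (193000 − 7320)/7320 = 25.36612
92800 = 193000/(1 + 25.36612·e^(−0.0845t)) → 1 + 25.36612·e^(−0.0845t) = 2.07974
e^(−0.0845t) = 0.042566 → t = ln(23.49277)/0.0845 = 3.15669/0.0845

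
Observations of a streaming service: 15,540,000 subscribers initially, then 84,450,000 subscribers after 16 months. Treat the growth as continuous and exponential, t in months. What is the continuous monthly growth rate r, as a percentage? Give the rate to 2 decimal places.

84450000 = 15540000 · e^(r·16)
e^(16r) = 84450000/15540000 = 5.43436
r = ln(5.43436) / 16 = 1.69274 / 16

r ≈ 10.58% per month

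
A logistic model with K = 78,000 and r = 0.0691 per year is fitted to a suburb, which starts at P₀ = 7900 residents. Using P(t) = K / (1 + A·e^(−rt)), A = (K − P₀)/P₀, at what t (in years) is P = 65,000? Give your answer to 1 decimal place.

A = (78000 − 7900)/7900 = 8.87342
65000 = 78000/(1 + 8.87342·e^(−0.0691t)) → 1 + 8.87342·e^(−0.0691t) = 1.2
e^(−0.0691t) = 0.022539 → t = ln(44.36709)/0.0691 = 3.7925/0.0691

t ≈ 54.9 years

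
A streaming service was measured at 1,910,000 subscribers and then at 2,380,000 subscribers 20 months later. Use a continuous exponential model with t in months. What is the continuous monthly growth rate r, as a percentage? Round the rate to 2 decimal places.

r ≈ 1.10% per month

2380000 = 1910000 · e^(r·20)
e^(20r) = 2380000/1910000 = 1.24607
r = ln(1.24607) / 20 = 0.22 / 20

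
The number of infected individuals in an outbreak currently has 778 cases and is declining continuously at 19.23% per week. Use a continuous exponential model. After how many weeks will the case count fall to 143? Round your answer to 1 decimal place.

143 = 778 · e^(-0.1923·t)
t = ln(143/778) / -0.1923 = ln(0.1838) / -0.1923 = -1.69388 / -0.1923

t ≈ 8.8 weeks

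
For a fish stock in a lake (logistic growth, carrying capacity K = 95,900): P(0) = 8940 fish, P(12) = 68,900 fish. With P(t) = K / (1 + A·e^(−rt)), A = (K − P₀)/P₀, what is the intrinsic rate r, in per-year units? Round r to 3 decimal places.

A = (95900 − 8940)/8940 = 9.72707
68900 = 95900/(1 + 9.72707·e^(−r·12)) → e^(−12r) = (1.39187 − 1)/9.72707 = 0.040287
r = −ln(0.040287)/12 = 3.21173/12

r ≈ 0.268 per year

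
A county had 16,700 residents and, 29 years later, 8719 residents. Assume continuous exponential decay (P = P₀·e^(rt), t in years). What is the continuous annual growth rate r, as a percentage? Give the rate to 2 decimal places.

r ≈ -2.24% per year

8719 = 16700 · e^(r·29)
e^(29r) = 8719/16700 = 0.5221
r = ln(0.5221) / 29 = -0.6499 / 29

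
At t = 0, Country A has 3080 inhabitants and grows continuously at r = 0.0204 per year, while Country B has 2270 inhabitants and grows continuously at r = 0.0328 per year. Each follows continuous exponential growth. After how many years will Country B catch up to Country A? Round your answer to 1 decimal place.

t ≈ 24.6 years

3080·e^(0.0204t) = 2270·e^(0.0328t)
3080/2270 = e^((0.0328 − 0.0204)t) → ln(1.35683) = 0.0124·t
t = 0.30515 / 0.0124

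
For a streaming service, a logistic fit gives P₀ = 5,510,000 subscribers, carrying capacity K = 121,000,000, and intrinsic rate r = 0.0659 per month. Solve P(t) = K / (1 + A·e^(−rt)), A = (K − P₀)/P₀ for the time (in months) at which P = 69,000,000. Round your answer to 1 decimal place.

t ≈ 50.5 months

A = (121000000 − 5510000)/5510000 = 20.96007
69000000 = 121000000/(1 + 20.96007·e^(−0.0659t)) → 1 + 20.96007·e^(−0.0659t) = 1.75362
e^(−0.0659t) = 0.035955 → t = ln(27.8124)/0.0659 = 3.32548/0.0659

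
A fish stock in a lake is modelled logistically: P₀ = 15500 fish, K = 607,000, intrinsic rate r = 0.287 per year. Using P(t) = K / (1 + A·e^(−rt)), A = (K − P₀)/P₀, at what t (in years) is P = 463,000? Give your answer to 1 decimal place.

A = (607000 − 15500)/15500 = 38.16129
463000 = 607000/(1 + 38.16129·e^(−0.287t)) → 1 + 38.16129·e^(−0.287t) = 1.31102
e^(−0.287t) = 0.00815 → t = ln(122.69915)/0.287 = 4.80974/0.287

t ≈ 16.8 years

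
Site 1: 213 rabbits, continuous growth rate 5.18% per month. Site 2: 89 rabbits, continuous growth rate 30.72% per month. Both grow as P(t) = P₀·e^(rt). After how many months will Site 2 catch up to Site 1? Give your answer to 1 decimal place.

t ≈ 3.4 months

213·e^(0.0518t) = 89·e^(0.3072t)
213/89 = e^((0.3072 − 0.0518)t) → ln(2.39326) = 0.2554·t
t = 0.87266 / 0.2554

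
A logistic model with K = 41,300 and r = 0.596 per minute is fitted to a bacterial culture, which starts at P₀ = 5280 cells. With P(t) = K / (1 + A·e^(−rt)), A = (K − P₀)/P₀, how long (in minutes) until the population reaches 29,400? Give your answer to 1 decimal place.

A = (41300 − 5280)/5280 = 6.82197
29400 = 41300/(1 + 6.82197·e^(−0.596t)) → 1 + 6.82197·e^(−0.596t) = 1.40476
e^(−0.596t) = 0.059332 → t = ln(16.85428)/0.596 = 2.8246/0.596

t ≈ 4.7 minutes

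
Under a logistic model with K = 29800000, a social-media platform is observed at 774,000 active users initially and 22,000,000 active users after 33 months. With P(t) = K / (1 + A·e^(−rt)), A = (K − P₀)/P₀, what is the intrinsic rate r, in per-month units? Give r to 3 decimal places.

A = (29800000 − 774000)/774000 = 37.50129
22000000 = 29800000/(1 + 37.50129·e^(−r·33)) → e^(−33r) = (1.35455 − 1)/37.50129 = 0.009454
r = −ln(0.009454)/33 = 4.66129/33

r ≈ 0.141 per month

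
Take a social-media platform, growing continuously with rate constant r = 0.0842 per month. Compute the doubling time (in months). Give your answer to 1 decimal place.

doubling time ≈ 8.2 months

doubling time = ln(2) / |r| = 0.69315 / 0.0842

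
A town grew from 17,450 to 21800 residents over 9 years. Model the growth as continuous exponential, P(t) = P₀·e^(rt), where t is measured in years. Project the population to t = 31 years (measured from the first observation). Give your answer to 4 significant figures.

r = ln(21800/17450) / 9 ≈ 0.02473 per year
P(31) = 17450 · e^(0.02473·31) = 17450 · 2.1525 ≈ 37561.17

≈ 37,560 residents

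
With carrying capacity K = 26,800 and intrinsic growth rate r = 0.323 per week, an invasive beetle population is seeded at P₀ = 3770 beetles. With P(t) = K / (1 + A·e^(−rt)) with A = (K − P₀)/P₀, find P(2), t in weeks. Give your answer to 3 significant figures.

A = (26800 − 3770)/3770 = 6.10875
P(2) = 26800 / (1 + 6.10875·e^(−0.323·2)) = 26800 / (1 + 6.10875·0.524138)
= 26800 / 4.20183 ≈ 6378.17

≈ 6,380 beetles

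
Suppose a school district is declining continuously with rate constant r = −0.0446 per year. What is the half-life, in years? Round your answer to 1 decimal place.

half-life = ln(2) / |r| = 0.69315 / 0.0446

half-life ≈ 15.5 years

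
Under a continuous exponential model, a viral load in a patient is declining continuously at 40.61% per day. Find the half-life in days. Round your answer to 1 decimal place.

half-life ≈ 1.7 days

half-life = ln(2) / |r| = 0.69315 / 0.4061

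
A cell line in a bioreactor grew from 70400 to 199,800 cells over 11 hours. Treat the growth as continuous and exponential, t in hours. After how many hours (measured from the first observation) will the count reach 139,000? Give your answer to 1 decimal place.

r = ln(199800/70400) / 11 ≈ 0.094829 per hour
t = ln(139000/70400) / r = 0.68028 / 0.094829 ≈ 7.174

t ≈ 7.2 hours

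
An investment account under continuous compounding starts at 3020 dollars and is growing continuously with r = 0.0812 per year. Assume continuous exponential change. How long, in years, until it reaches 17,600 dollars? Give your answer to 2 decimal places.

t ≈ 21.71 years

17600 = 3020 · e^(0.0812·t)
t = ln(17600/3020) / 0.0812 = ln(5.82781) / 0.0812 = 1.76264 / 0.0812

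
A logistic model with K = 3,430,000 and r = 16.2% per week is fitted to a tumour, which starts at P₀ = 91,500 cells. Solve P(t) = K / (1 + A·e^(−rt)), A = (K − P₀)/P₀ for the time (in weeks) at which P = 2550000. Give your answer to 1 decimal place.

t ≈ 28.8 weeks

A = (3430000 − 91500)/91500 = 36.48634
2550000 = 3430000/(1 + 36.48634·e^(−0.162t)) → 1 + 36.48634·e^(−0.162t) = 1.3451
e^(−0.162t) = 0.009458 → t = ln(105.72746)/0.162 = 4.66086/0.162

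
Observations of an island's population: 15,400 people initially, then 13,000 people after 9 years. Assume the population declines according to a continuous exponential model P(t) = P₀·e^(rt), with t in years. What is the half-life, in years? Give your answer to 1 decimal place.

r = ln(13000/15400) / 9 = ln(0.84416) / 9 ≈ -0.018824 per year
half-life = ln 2 / |r| = 0.69315 / 0.018824

half-life ≈ 36.8 years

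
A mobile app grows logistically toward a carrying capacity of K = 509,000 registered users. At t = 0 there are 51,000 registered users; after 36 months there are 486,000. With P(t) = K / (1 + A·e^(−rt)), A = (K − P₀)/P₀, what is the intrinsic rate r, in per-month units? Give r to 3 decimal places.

r ≈ 0.146 per month

A = (509000 − 51000)/51000 = 8.98039
486000 = 509000/(1 + 8.98039·e^(−r·36)) → e^(−36r) = (1.04733 − 1)/8.98039 = 0.00527
r = −ln(0.00527)/36 = 5.24576/36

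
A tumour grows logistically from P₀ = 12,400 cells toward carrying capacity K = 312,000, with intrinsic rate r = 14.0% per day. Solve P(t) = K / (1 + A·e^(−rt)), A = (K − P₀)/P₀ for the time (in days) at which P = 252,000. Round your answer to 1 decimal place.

t ≈ 33.0 days

A = (312000 − 12400)/12400 = 24.16129
252000 = 312000/(1 + 24.16129·e^(−0.14t)) → 1 + 24.16129·e^(−0.14t) = 1.2381
e^(−0.14t) = 0.009854 → t = ln(101.47742)/0.14 = 4.61984/0.14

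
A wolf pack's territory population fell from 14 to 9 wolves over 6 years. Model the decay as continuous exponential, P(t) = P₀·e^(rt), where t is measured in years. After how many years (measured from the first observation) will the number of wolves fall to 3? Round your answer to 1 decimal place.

t ≈ 20.9 years

r = ln(9/14) / 6 ≈ -0.073639 per year
t = ln(3/14) / r = -1.54045 / -0.073639 ≈ 20.919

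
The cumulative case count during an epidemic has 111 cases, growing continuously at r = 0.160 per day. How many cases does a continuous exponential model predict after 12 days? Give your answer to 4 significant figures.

P(12) = 111 · e^(0.16·12) = 111 · e^(1.92)
= 111 · 6.82096 ≈ 757.13

≈ 757.1 cases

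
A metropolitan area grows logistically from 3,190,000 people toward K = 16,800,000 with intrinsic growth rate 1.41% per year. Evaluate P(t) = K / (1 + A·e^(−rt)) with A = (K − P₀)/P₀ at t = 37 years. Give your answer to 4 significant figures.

A = (16800000 − 3190000)/3190000 = 4.26646
P(37) = 16800000 / (1 + 4.26646·e^(−0.0141·37)) = 16800000 / (1 + 4.26646·0.593511)
= 16800000 / 3.53219 ≈ 4756258.22

≈ 4,756,000 people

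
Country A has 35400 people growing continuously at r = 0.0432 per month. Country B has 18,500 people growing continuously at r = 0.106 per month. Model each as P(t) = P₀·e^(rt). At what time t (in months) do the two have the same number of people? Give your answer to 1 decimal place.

t ≈ 10.3 months

35400·e^(0.0432t) = 18500·e^(0.106t)
35400/18500 = e^((0.106 − 0.0432)t) → ln(1.91351) = 0.0628·t
t = 0.64894 / 0.0628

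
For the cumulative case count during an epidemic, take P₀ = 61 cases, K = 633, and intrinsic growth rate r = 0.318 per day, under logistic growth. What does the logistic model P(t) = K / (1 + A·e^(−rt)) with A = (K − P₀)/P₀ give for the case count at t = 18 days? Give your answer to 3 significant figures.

A = (633 − 61)/61 = 9.37705
P(18) = 633 / (1 + 9.37705·e^(−0.318·18)) = 633 / (1 + 9.37705·0.003267)
= 633 / 1.03063 ≈ 614.19

≈ 614 cases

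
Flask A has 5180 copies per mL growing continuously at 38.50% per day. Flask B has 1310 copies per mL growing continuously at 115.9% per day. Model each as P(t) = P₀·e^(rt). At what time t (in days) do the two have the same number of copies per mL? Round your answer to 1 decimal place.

5180·e^(0.385t) = 1310·e^(1.159t)
5180/1310 = e^((1.159 − 0.385)t) → ln(3.9542) = 0.774·t
t = 1.37478 / 0.774

t ≈ 1.8 days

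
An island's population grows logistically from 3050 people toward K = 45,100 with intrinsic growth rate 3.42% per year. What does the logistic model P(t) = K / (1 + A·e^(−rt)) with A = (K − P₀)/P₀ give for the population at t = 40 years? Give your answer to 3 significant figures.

A = (45100 − 3050)/3050 = 13.78689
P(40) = 45100 / (1 + 13.78689·e^(−0.0342·40)) = 45100 / (1 + 13.78689·0.254616)
= 45100 / 4.51036 ≈ 9999.21

≈ 10,000 people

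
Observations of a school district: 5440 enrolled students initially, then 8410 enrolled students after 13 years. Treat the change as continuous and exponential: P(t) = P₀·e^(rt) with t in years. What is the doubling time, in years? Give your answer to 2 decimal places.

doubling time ≈ 20.68 years

r = ln(8410/5440) / 13 = ln(1.54596) / 13 ≈ 0.033511 per year
doubling time = ln 2 / |r| = 0.69315 / 0.033511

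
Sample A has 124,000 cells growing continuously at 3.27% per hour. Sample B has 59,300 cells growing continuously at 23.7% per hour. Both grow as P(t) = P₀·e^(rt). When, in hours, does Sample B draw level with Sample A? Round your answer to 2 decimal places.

124000·e^(0.0327t) = 59300·e^(0.237t)
124000/59300 = e^((0.237 − 0.0327)t) → ln(2.09106) = 0.2043·t
t = 0.73767 / 0.2043

t ≈ 3.61 hours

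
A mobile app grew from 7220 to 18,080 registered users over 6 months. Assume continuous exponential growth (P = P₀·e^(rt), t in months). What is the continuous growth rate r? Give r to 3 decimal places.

18080 = 7220 · e^(r·6)
e^(6r) = 18080/7220 = 2.50416
r = ln(2.50416) / 6 = 0.91795 / 6

r ≈ 0.153 per month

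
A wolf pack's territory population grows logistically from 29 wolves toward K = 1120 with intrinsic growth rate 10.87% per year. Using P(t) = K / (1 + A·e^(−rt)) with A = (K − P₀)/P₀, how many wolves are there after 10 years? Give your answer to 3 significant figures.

A = (1120 − 29)/29 = 37.62069
P(10) = 1120 / (1 + 37.62069·e^(−0.1087·10)) = 1120 / (1 + 37.62069·0.337227)
= 1120 / 13.6867 ≈ 81.83

≈ 81.8 wolves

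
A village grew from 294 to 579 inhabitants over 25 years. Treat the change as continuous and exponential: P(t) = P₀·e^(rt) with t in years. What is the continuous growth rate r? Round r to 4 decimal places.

579 = 294 · e^(r·25)
e^(25r) = 579/294 = 1.96939
r = ln(1.96939) / 25 = 0.67772 / 25

r ≈ 0.0271 per year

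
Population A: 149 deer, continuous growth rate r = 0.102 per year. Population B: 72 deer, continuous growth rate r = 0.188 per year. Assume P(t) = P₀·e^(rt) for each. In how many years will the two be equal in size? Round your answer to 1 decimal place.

t ≈ 8.5 years

149·e^(0.102t) = 72·e^(0.188t)
149/72 = e^((0.188 − 0.102)t) → ln(2.06944) = 0.086·t
t = 0.72728 / 0.086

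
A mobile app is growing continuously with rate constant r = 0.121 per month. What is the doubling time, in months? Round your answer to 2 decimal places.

doubling time = ln(2) / |r| = 0.69315 / 0.121

doubling time ≈ 5.73 months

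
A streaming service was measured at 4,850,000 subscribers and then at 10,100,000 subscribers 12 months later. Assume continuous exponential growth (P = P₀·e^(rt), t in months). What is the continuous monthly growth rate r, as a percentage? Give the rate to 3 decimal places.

10100000 = 4850000 · e^(r·12)
e^(12r) = 10100000/4850000 = 2.08247
r = ln(2.08247) / 12 = 0.73356 / 12

r ≈ 6.113% per month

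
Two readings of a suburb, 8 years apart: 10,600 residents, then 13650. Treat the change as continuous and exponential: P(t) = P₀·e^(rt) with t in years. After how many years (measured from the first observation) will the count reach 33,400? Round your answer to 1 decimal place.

r = ln(13650/10600) / 8 ≈ 0.031611 per year
t = ln(33400/10600) / r = 1.1477 / 0.031611 ≈ 36.307

t ≈ 36.3 years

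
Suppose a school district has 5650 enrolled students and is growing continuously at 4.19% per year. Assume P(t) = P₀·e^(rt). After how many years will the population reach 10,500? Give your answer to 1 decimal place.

10500 = 5650 · e^(0.0419·t)
t = ln(10500/5650) / 0.0419 = ln(1.85841) / 0.0419 = 0.61972 / 0.0419

t ≈ 14.8 years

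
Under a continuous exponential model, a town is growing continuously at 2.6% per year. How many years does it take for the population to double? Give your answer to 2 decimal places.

doubling time = ln(2) / |r| = 0.69315 / 0.026

doubling time ≈ 26.66 years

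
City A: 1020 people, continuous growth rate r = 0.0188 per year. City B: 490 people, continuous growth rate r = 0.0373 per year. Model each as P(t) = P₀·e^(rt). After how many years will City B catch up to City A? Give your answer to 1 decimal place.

t ≈ 39.6 years

1020·e^(0.0188t) = 490·e^(0.0373t)
1020/490 = e^((0.0373 − 0.0188)t) → ln(2.08163) = 0.0185·t
t = 0.73315 / 0.0185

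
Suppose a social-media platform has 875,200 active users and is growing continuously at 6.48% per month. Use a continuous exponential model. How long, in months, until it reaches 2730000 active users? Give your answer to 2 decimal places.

t ≈ 17.56 months

2730000 = 875200 · e^(0.0648·t)
t = ln(2730000/875200) / 0.0648 = ln(3.11929) / 0.0648 = 1.1376 / 0.0648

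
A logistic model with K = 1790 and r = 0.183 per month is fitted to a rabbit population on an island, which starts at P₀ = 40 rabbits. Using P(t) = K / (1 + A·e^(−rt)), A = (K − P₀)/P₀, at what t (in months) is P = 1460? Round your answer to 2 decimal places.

A = (1790 − 40)/40 = 43.75
1460 = 1790/(1 + 43.75·e^(−0.183t)) → 1 + 43.75·e^(−0.183t) = 1.22603
e^(−0.183t) = 0.005166 → t = ln(193.56061)/0.183 = 5.26559/0.183

t ≈ 28.77 months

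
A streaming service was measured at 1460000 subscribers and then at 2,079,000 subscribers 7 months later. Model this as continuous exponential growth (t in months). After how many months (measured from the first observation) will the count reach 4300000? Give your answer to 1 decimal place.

r = ln(2079000/1460000) / 7 ≈ 0.050493 per month
t = ln(4300000/1460000) / r = 1.08018 / 0.050493 ≈ 21.393

t ≈ 21.4 months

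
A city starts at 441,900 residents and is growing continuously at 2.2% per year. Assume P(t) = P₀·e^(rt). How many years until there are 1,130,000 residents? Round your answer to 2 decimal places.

t ≈ 42.68 years

1130000 = 441900 · e^(0.022·t)
t = ln(1130000/441900) / 0.022 = ln(2.55714) / 0.022 = 0.93889 / 0.022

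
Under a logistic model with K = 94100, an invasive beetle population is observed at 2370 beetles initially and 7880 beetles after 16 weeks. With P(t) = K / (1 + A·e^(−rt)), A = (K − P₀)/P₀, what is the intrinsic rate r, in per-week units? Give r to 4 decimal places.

A = (94100 − 2370)/2370 = 38.70464
7880 = 94100/(1 + 38.70464·e^(−r·16)) → e^(−16r) = (11.94162 − 1)/38.70464 = 0.282695
r = −ln(0.282695)/16 = 1.26339/16

r ≈ 0.0790 per week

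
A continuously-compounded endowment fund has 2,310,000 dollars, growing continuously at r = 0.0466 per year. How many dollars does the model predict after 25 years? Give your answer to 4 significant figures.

P(25) = 2310000 · e^(0.0466·25) = 2310000 · e^(1.165)
= 2310000 · 3.20592 ≈ 7405681.86

≈ 7,406,000 dollars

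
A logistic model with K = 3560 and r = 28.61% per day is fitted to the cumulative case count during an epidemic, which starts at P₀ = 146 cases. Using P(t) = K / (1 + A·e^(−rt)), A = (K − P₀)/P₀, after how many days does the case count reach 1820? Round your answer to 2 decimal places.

A = (3560 − 146)/146 = 23.38356
1820 = 3560/(1 + 23.38356·e^(−0.2861t)) → 1 + 23.38356·e^(−0.2861t) = 1.95604
e^(−0.2861t) = 0.040885 → t = ln(24.45867)/0.2861 = 3.19698/0.2861

t ≈ 11.17 days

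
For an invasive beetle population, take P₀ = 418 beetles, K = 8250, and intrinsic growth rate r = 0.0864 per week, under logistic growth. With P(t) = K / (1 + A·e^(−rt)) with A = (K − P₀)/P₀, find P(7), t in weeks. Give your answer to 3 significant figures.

≈ 734 beetles

A = (8250 − 418)/418 = 18.73684
P(7) = 8250 / (1 + 18.73684·e^(−0.0864·7)) = 8250 / (1 + 18.73684·0.546184)
= 8250 / 11.23376 ≈ 734.39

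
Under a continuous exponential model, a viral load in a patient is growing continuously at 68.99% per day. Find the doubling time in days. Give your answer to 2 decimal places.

doubling time ≈ 1.00 days

doubling time = ln(2) / |r| = 0.69315 / 0.6899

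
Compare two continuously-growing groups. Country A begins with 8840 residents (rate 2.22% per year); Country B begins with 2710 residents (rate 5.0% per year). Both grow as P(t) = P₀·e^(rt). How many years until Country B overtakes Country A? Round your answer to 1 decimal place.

8840·e^(0.0222t) = 2710·e^(0.05t)
8840/2710 = e^((0.05 − 0.0222)t) → ln(3.26199) = 0.0278·t
t = 1.18234 / 0.0278

t ≈ 42.5 years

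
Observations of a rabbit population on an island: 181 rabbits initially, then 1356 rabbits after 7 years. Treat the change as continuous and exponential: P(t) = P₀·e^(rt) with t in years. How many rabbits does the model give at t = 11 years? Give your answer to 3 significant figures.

r = ln(1356/181) / 7 ≈ 0.287685 per year
P(11) = 181 · e^(0.287685·11) = 181 · 23.67782 ≈ 4285.69

≈ 4,290 rabbits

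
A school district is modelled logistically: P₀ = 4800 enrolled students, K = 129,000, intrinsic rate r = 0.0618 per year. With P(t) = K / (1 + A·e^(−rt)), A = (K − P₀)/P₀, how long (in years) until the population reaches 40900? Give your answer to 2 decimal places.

A = (129000 − 4800)/4800 = 25.875
40900 = 129000/(1 + 25.875·e^(−0.0618t)) → 1 + 25.875·e^(−0.0618t) = 3.15403
e^(−0.0618t) = 0.083248 → t = ln(12.01234)/0.0618 = 2.48593/0.0618

t ≈ 40.23 years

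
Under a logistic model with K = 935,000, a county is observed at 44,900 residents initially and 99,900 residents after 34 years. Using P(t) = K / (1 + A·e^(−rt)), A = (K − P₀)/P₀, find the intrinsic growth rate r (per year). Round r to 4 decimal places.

A = (935000 − 44900)/44900 = 19.82405
99900 = 935000/(1 + 19.82405·e^(−r·34)) → e^(−34r) = (9.35936 − 1)/19.82405 = 0.421678
r = −ln(0.421678)/34 = 0.86351/34

r ≈ 0.0254 per year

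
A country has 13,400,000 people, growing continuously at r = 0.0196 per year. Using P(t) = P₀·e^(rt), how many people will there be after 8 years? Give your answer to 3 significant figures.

P(8) = 13400000 · e^(0.0196·8) = 13400000 · e^(0.1568)
= 13400000 · 1.16976 ≈ 15674805.95

≈ 15,700,000 people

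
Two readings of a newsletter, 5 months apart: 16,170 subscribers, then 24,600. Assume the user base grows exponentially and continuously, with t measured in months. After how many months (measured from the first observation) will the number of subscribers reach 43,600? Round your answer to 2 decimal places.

r = ln(24600/16170) / 5 ≈ 0.083918 per month
t = ln(43600/16170) / r = 0.9919 / 0.083918 ≈ 11.82

t ≈ 11.82 months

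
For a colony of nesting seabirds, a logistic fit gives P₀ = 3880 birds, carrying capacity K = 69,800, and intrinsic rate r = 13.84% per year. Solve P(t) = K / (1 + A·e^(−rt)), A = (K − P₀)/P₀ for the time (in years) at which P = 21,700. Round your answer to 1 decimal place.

t ≈ 14.7 years

A = (69800 − 3880)/3880 = 16.98969
21700 = 69800/(1 + 16.98969·e^(−0.1384t)) → 1 + 16.98969·e^(−0.1384t) = 3.21659
e^(−0.1384t) = 0.130467 → t = ln(7.66479)/0.1384 = 2.03664/0.1384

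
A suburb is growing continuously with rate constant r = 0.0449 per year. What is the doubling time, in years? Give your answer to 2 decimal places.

doubling time = ln(2) / |r| = 0.69315 / 0.0449

doubling time ≈ 15.44 years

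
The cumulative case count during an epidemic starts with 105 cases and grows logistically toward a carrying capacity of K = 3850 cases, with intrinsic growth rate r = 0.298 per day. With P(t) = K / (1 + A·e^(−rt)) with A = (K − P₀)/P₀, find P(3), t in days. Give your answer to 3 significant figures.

A = (3850 − 105)/105 = 35.66667
P(3) = 3850 / (1 + 35.66667·e^(−0.298·3)) = 3850 / (1 + 35.66667·0.409016)
= 3850 / 15.58825 ≈ 246.98

≈ 247 cases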